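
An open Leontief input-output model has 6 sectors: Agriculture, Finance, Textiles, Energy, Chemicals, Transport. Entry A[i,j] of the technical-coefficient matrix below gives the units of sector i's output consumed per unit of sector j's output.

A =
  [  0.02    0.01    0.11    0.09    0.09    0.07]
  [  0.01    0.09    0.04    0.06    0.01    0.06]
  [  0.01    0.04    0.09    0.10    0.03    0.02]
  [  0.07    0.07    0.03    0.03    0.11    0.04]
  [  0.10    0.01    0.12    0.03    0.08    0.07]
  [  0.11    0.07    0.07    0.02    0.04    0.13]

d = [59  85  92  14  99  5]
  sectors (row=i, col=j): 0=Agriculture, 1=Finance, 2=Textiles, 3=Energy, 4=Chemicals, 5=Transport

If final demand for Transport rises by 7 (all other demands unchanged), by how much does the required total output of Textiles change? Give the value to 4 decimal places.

0.3010

Form M = I − A:
  [  0.98   -0.01   -0.11   -0.09   -0.09   -0.07]
  [ -0.01    0.91   -0.04   -0.06   -0.01   -0.06]
  [ -0.01   -0.04    0.91   -0.10   -0.03   -0.02]
  [ -0.07   -0.07   -0.03    0.97   -0.11   -0.04]
  [ -0.10   -0.01   -0.12   -0.03    0.92   -0.07]
  [ -0.11   -0.07   -0.07   -0.02   -0.04    0.87]
Leontief inverse L = M⁻¹:
  [  1.0563    0.0377    0.1586    0.1229    0.1283    0.1072]
  [  0.0308    1.1155    0.0662    0.0814    0.0308    0.0872]
  [  0.0317    0.0632    1.1205    0.1250    0.0571    0.0430]
  [  0.1007    0.0934    0.0760    1.0599    0.1434    0.0766]
  [  0.1338    0.0354    0.1761    0.0697    1.1193    0.1105]
  [  0.1470    0.1034    0.1254    0.0597    0.0781    1.1803]
Total output x = L · d:
  x_0 = 1.0563·59 + 0.0377·85 + 0.1586·92 + 0.1229·14 + 0.1283·99 + 0.1072·5 = 95.0665
  x_1 = 0.0308·59 + 1.1155·85 + 0.0662·92 + 0.0814·14 + 0.0308·99 + 0.0872·5 = 107.3494
  x_2 = 0.0317·59 + 0.0632·85 + 1.1205·92 + 0.1250·14 + 0.0571·99 + 0.0430·5 = 117.9410
  x_3 = 0.1007·59 + 0.0934·85 + 0.0760·92 + 1.0599·14 + 0.1434·99 + 0.0766·5 = 50.2929
  x_4 = 0.1338·59 + 0.0354·85 + 0.1761·92 + 0.0697·14 + 1.1193·99 + 0.1105·5 = 139.4393
  x_5 = 0.1470·59 + 0.1034·85 + 0.1254·92 + 0.0597·14 + 0.0781·99 + 1.1803·5 = 43.4610
Δx_2 = L[2,5] · Δd_5 = 0.0430 · 7 = 0.3010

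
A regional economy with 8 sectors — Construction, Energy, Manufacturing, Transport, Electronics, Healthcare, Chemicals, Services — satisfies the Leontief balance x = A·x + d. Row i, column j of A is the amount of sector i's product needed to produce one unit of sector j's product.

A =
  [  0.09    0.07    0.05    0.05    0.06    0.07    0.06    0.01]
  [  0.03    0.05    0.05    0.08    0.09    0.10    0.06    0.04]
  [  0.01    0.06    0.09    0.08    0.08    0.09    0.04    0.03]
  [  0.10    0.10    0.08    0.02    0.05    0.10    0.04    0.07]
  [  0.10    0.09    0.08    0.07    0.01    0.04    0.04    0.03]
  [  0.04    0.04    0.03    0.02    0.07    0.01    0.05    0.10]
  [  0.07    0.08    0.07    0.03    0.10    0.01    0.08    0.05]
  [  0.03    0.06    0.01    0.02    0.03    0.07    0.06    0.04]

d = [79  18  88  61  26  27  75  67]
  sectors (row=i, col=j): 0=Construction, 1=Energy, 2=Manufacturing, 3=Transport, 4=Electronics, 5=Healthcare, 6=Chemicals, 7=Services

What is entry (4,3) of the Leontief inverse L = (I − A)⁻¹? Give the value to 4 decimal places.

Form M = I − A:
  [  0.91   -0.07   -0.05   -0.05   -0.06   -0.07   -0.06   -0.01]
  [ -0.03    0.95   -0.05   -0.08   -0.09   -0.10   -0.06   -0.04]
  [ -0.01   -0.06    0.91   -0.08   -0.08   -0.09   -0.04   -0.03]
  [ -0.10   -0.10   -0.08    0.98   -0.05   -0.10   -0.04   -0.07]
  [ -0.10   -0.09   -0.08   -0.07    0.99   -0.04   -0.04   -0.03]
  [ -0.04   -0.04   -0.03   -0.02   -0.07    0.99   -0.05   -0.10]
  [ -0.07   -0.08   -0.07   -0.03   -0.10   -0.01    0.92   -0.05]
  [ -0.03   -0.06   -0.01   -0.02   -0.03   -0.07   -0.06    0.96]
Leontief inverse L = M⁻¹:
  [  1.1420    0.1281    0.1006    0.0918    0.1144    0.1212    0.1059    0.0488]
  [  0.0851    1.1130    0.1037    0.1222    0.1452    0.1532    0.1082    0.0855]
  [  0.0601    0.1202    1.1436    0.1229    0.1343    0.1443    0.0853    0.0740]
  [  0.1552    0.1655    0.1356    1.0696    0.1139    0.1618    0.0946    0.1161]
  [  0.1490    0.1477    0.1305    0.1125    1.0664    0.0974    0.0860    0.0679]
  [  0.0777    0.0847    0.0653    0.0505    0.1069    1.0494    0.0856    0.1272]
  [  0.1244    0.1434    0.1252    0.0771    0.1560    0.0663    1.1293    0.0874]
  [  0.0630    0.0980    0.0410    0.0461    0.0673    0.1019    0.0924    1.0686]
Total output x = L · d:
  x_0 = 1.1420·79 + 0.1281·18 + 0.1006·88 + 0.0918·61 + 0.1144·26 + 0.1212·27 + 0.1059·75 + 0.0488·67 = 124.4374
  x_1 = 0.0851·79 + 1.1130·18 + 0.1037·88 + 0.1222·61 + 0.1452·26 + 0.1532·27 + 0.1082·75 + 0.0855·67 = 65.0944
  x_2 = 0.0601·79 + 0.1202·18 + 1.1436·88 + 0.1229·61 + 0.1343·26 + 0.1443·27 + 0.0853·75 + 0.0740·67 = 133.7887
  x_3 = 0.1552·79 + 0.1655·18 + 0.1356·88 + 1.0696·61 + 0.1139·26 + 0.1618·27 + 0.0946·75 + 0.1161·67 = 114.6254
  x_4 = 0.1490·79 + 0.1477·18 + 0.1305·88 + 0.1125·61 + 1.0664·26 + 0.0974·27 + 0.0860·75 + 0.0679·67 = 74.1395
  x_5 = 0.0777·79 + 0.0847·18 + 0.0653·88 + 0.0505·61 + 0.1069·26 + 1.0494·27 + 0.0856·75 + 0.1272·67 = 62.5485
  x_6 = 0.1244·79 + 0.1434·18 + 0.1252·88 + 0.0771·61 + 0.1560·26 + 0.0663·27 + 1.1293·75 + 0.0874·67 = 124.5339
  x_7 = 0.0630·79 + 0.0980·18 + 0.0410·88 + 0.0461·61 + 0.0673·26 + 0.1019·27 + 0.0924·75 + 1.0686·67 = 96.1915

L[4,3] = 0.1125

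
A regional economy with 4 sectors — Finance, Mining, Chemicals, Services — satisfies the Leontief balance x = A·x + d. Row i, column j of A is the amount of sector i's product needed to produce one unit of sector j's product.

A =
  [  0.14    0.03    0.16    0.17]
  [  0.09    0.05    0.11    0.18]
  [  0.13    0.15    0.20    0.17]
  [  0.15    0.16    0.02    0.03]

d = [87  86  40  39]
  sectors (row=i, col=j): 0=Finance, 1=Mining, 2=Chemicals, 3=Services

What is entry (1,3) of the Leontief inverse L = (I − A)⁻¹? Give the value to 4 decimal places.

L[1,3] = 0.2818

Form M = I − A:
  [  0.86   -0.03   -0.16   -0.17]
  [ -0.09    0.95   -0.11   -0.18]
  [ -0.13   -0.15    0.80   -0.17]
  [ -0.15   -0.16   -0.02    0.97]
Leontief inverse L = M⁻¹:
  [  1.2709    0.1343    0.2801    0.2968]
  [  0.1990    1.1385    0.2034    0.2818]
  [  0.2939    0.2808    1.3559    0.3413]
  [  0.2354    0.2144    0.1048    1.1303]
Total output x = L · d:
  x_0 = 1.2709·87 + 0.1343·86 + 0.2801·40 + 0.2968·39 = 144.9023
  x_1 = 0.1990·87 + 1.1385·86 + 0.2034·40 + 0.2818·39 = 134.3529
  x_2 = 0.2939·87 + 0.2808·86 + 1.3559·40 + 0.3413·39 = 117.2663
  x_3 = 0.2354·87 + 0.2144·86 + 0.1048·40 + 1.1303·39 = 87.1929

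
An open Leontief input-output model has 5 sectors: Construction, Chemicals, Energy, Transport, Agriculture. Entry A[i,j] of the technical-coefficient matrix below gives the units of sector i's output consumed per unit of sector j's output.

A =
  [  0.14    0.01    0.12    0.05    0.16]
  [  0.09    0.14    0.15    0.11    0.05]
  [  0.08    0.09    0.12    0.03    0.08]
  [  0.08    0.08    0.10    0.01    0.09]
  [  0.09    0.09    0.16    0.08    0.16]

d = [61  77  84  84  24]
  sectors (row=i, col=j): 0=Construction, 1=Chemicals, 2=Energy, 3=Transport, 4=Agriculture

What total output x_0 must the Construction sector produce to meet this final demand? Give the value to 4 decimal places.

116.3878

Form M = I − A:
  [  0.86   -0.01   -0.12   -0.05   -0.16]
  [ -0.09    0.86   -0.15   -0.11   -0.05]
  [ -0.08   -0.09    0.88   -0.03   -0.08]
  [ -0.08   -0.08   -0.10    0.99   -0.09]
  [ -0.09   -0.09   -0.16   -0.08    0.84]
Leontief inverse L = M⁻¹:
  [  1.2313    0.0775    0.2421    0.1002    0.2729]
  [  0.1859    1.2259    0.2810    0.1665    0.1530]
  [  0.1537    0.1537    1.2216    0.0750    0.1628]
  [  0.1478    0.1374    0.1936    1.0522    0.1675]
  [  0.1952    0.1820    0.3072    0.1431    1.2831]
Total output x = L · d:
  x_0 = 1.2313·61 + 0.0775·77 + 0.2421·84 + 0.1002·84 + 0.2729·24 = 116.3878
  x_1 = 0.1859·61 + 1.2259·77 + 0.2810·84 + 0.1665·84 + 0.1530·24 = 146.9958
  x_2 = 0.1537·61 + 0.1537·77 + 1.2216·84 + 0.0750·84 + 0.1628·24 = 134.0359
  x_3 = 0.1478·61 + 0.1374·77 + 0.1936·84 + 1.0522·84 + 0.1675·24 = 128.2653
  x_4 = 0.1952·61 + 0.1820·77 + 0.3072·84 + 0.1431·84 + 1.2831·24 = 94.5375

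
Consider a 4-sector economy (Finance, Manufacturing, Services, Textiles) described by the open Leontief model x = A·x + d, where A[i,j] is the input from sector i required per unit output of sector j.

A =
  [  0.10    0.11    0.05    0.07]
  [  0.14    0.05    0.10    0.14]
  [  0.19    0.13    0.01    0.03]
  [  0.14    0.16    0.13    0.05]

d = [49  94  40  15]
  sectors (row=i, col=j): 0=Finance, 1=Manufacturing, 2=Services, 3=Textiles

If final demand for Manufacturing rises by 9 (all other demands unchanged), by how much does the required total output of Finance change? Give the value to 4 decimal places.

Form M = I − A:
  [  0.90   -0.11   -0.05   -0.07]
  [ -0.14    0.95   -0.10   -0.14]
  [ -0.19   -0.13    0.99   -0.03]
  [ -0.14   -0.16   -0.13    0.95]
Leontief inverse L = M⁻¹:
  [  1.1742    0.1677    0.0912    0.1141]
  [  0.2376    1.1327    0.1513    0.1892]
  [  0.2641    0.1882    1.0530    0.0805]
  [  0.2492    0.2412    0.1830    1.1123]
Total output x = L · d:
  x_0 = 1.1742·49 + 0.1677·94 + 0.0912·40 + 0.1141·15 = 78.6565
  x_1 = 0.2376·49 + 1.1327·94 + 0.1513·40 + 0.1892·15 = 127.0031
  x_2 = 0.2641·49 + 0.1882·94 + 1.0530·40 + 0.0805·15 = 73.9615
  x_3 = 0.2492·49 + 0.2412·94 + 0.1830·40 + 1.1123·15 = 58.8920
Δx_0 = L[0,1] · Δd_1 = 0.1677 · 9 = 1.5090

1.5090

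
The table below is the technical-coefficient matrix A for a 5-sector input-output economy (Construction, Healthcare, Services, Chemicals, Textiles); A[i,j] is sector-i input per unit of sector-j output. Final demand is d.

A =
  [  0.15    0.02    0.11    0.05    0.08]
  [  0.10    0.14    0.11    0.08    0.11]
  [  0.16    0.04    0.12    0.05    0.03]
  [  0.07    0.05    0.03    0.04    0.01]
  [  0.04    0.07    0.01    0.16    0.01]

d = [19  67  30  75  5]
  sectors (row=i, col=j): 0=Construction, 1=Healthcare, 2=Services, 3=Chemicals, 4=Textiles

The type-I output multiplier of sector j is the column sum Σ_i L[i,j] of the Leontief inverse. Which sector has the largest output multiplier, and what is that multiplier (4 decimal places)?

Form M = I − A:
  [  0.85   -0.02   -0.11   -0.05   -0.08]
  [ -0.10    0.86   -0.11   -0.08   -0.11]
  [ -0.16   -0.04    0.88   -0.05   -0.03]
  [ -0.07   -0.05   -0.03    0.96   -0.01]
  [ -0.04   -0.07   -0.01   -0.16    0.99]
Leontief inverse L = M⁻¹:
  [  1.2264    0.0507    0.1641    0.0951    0.1107]
  [  0.1941    1.1968    0.1806    0.1452    0.1556]
  [  0.2408    0.0709    1.1791    0.0905    0.0640]
  [  0.1079    0.0693    0.0586    1.0609    0.0289]
  [  0.0831    0.0986    0.0408    0.1865    1.0309]
Total output x = L · d:
  x_0 = 1.2264·19 + 0.0507·67 + 0.1641·30 + 0.0951·75 + 0.1107·5 = 39.3063
  x_1 = 0.1941·19 + 1.1968·67 + 0.1806·30 + 0.1452·75 + 0.1556·5 = 100.9574
  x_2 = 0.2408·19 + 0.0709·67 + 1.1791·30 + 0.0905·75 + 0.0640·5 = 51.8092
  x_3 = 0.1079·19 + 0.0693·67 + 0.0586·30 + 1.0609·75 + 0.0289·5 = 88.1657
  x_4 = 0.0831·19 + 0.0986·67 + 0.0408·30 + 0.1865·75 + 1.0309·5 = 28.5494
Output multipliers (column sums of L):
  Construction: 1.8523
  Healthcare: 1.4863
  Services: 1.6233
  Chemicals: 1.5782
  Textiles: 1.3901

Construction (1.8523)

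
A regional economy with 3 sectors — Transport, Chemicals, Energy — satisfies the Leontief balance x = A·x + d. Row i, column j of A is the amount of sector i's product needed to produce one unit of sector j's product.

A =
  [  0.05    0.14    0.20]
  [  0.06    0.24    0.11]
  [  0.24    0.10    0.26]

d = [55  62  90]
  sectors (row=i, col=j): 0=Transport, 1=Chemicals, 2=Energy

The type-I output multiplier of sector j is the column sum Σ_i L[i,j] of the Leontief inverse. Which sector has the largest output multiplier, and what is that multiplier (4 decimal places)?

Energy (2.0945)

Form M = I − A:
  [  0.95   -0.14   -0.20]
  [ -0.06    0.76   -0.11]
  [ -0.24   -0.10    0.74]
Leontief inverse L = M⁻¹:
  [  1.1578    0.2595    0.3515]
  [  0.1487    1.3754    0.2446]
  [  0.3956    0.2700    1.4984]
Total output x = L · d:
  x_0 = 1.1578·55 + 0.2595·62 + 0.3515·90 = 111.4069
  x_1 = 0.1487·55 + 1.3754·62 + 0.2446·90 = 115.4654
  x_2 = 0.3956·55 + 0.2700·62 + 1.4984·90 = 173.3570
Output multipliers (column sums of L):
  Transport: 1.7021
  Chemicals: 1.9049
  Energy: 2.0945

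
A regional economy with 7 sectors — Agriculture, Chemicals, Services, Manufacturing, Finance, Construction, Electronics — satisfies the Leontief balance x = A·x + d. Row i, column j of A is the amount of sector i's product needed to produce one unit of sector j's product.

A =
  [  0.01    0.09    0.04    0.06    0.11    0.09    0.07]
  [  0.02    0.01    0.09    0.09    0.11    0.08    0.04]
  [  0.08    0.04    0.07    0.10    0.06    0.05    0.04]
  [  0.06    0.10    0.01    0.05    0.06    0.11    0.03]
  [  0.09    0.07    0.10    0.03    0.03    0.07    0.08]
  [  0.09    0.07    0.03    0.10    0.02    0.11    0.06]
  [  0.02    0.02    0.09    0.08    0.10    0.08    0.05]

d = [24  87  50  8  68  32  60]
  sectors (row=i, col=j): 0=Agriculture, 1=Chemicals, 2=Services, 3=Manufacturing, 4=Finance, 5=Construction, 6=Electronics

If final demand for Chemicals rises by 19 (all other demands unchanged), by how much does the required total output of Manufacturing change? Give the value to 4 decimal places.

2.7595

Form M = I − A:
  [  0.99   -0.09   -0.04   -0.06   -0.11   -0.09   -0.07]
  [ -0.02    0.99   -0.09   -0.09   -0.11   -0.08   -0.04]
  [ -0.08   -0.04    0.93   -0.10   -0.06   -0.05   -0.04]
  [ -0.06   -0.10   -0.01    0.95   -0.06   -0.11   -0.03]
  [ -0.09   -0.07   -0.10   -0.03    0.97   -0.07   -0.08]
  [ -0.09   -0.07   -0.03   -0.10   -0.02    0.89   -0.06]
  [ -0.02   -0.02   -0.09   -0.08   -0.10   -0.08    0.95]
Leontief inverse L = M⁻¹:
  [  1.0601    0.1381    0.0945    0.1221    0.1646    0.1634    0.1159]
  [  0.0708    1.0602    0.1370    0.1469    0.1574    0.1481    0.0829]
  [  0.1243    0.0903    1.1151    0.1568    0.1139    0.1190    0.0820]
  [  0.1022    0.1452    0.0550    1.1069    0.1110    0.1785    0.0715]
  [  0.1350    0.1177    0.1522    0.0956    1.0907    0.1416    0.1251]
  [  0.1362    0.1240    0.0768    0.1650    0.0799    1.1890    0.1055]
  [  0.0699    0.0688    0.1376    0.1377    0.1485    0.1479    1.0927]
Total output x = L · d:
  x_0 = 1.0601·24 + 0.1381·87 + 0.0945·50 + 0.1221·8 + 0.1646·68 + 0.1634·32 + 0.1159·60 = 66.5290
  x_1 = 0.0708·24 + 1.0602·87 + 0.1370·50 + 0.1469·8 + 0.1574·68 + 0.1481·32 + 0.0829·60 = 122.3762
  x_2 = 0.1243·24 + 0.0903·87 + 1.1151·50 + 0.1568·8 + 0.1139·68 + 0.1190·32 + 0.0820·60 = 84.3210
  x_3 = 0.1022·24 + 0.1452·87 + 0.0550·50 + 1.1069·8 + 0.1110·68 + 0.1785·32 + 0.0715·60 = 44.2427
  x_4 = 0.1350·24 + 0.1177·87 + 0.1522·50 + 0.0956·8 + 1.0907·68 + 0.1416·32 + 0.1251·60 = 108.0701
  x_5 = 0.1362·24 + 0.1240·87 + 0.0768·50 + 0.1650·8 + 0.0799·68 + 1.1890·32 + 0.1055·60 = 69.0241
  x_6 = 0.0699·24 + 0.0688·87 + 0.1376·50 + 0.1377·8 + 0.1485·68 + 0.1479·32 + 1.0927·60 = 96.0372
Δx_3 = L[3,1] · Δd_1 = 0.1452 · 19 = 2.7595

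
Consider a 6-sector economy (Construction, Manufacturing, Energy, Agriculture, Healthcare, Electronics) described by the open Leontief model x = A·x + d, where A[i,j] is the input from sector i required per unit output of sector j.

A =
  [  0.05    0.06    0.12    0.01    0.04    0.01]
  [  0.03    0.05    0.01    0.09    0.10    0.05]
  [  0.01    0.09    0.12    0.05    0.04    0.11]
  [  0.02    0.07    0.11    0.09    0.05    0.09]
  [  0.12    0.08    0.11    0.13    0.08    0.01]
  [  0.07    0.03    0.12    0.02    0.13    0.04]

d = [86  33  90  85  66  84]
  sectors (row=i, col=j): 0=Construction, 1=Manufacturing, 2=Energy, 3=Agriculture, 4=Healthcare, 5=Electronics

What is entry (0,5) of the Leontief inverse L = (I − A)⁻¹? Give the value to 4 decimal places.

Form M = I − A:
  [  0.95   -0.06   -0.12   -0.01   -0.04   -0.01]
  [ -0.03    0.95   -0.01   -0.09   -0.10   -0.05]
  [ -0.01   -0.09    0.88   -0.05   -0.04   -0.11]
  [ -0.02   -0.07   -0.11    0.91   -0.05   -0.09]
  [ -0.12   -0.08   -0.11   -0.13    0.92   -0.01]
  [ -0.07   -0.03   -0.12   -0.02   -0.13    0.96]
Leontief inverse L = M⁻¹:
  [  1.0702    0.0937    0.1666    0.0413    0.0718    0.0397]
  [  0.0616    1.0871    0.0660    0.1339    0.1421    0.0789]
  [  0.0421    0.1352    1.1885    0.0961    0.0951    0.1537]
  [  0.0527    0.1176    0.1824    1.1390    0.1040    0.1354]
  [  0.1586    0.1404    0.1974    0.1902    1.1367    0.0613]
  [  0.1078    0.0792    0.1933    0.0687    0.1777    1.0774]
Total output x = L · d:
  x_0 = 1.0702·86 + 0.0937·33 + 0.1666·90 + 0.0413·85 + 0.0718·66 + 0.0397·84 = 121.7116
  x_1 = 0.0616·86 + 1.0871·33 + 0.0660·90 + 0.1339·85 + 0.1421·66 + 0.0789·84 = 74.4947
  x_2 = 0.0421·86 + 0.1352·33 + 1.1885·90 + 0.0961·85 + 0.0951·66 + 0.1537·84 = 142.4077
  x_3 = 0.0527·86 + 0.1176·33 + 0.1824·90 + 1.1390·85 + 0.1040·66 + 0.1354·84 = 139.8831
  x_4 = 0.1586·86 + 0.1404·33 + 0.1974·90 + 0.1902·85 + 1.1367·66 + 0.0613·84 = 132.3783
  x_5 = 0.1078·86 + 0.0792·33 + 0.1933·90 + 0.0687·85 + 0.1777·66 + 1.0774·84 = 137.3442

L[0,5] = 0.0397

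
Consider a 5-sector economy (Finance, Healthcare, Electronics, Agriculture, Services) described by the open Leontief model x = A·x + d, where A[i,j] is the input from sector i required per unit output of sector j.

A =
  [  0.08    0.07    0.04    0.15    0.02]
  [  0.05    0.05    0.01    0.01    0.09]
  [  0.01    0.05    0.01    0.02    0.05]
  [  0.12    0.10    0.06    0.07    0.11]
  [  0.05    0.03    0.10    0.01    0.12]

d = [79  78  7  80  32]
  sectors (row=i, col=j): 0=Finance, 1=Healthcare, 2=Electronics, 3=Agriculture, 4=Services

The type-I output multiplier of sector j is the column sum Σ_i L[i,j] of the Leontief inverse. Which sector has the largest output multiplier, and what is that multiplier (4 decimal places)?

Services (1.5608)

Form M = I − A:
  [  0.92   -0.07   -0.04   -0.15   -0.02]
  [ -0.05    0.95   -0.01   -0.01   -0.09]
  [ -0.01   -0.05    0.99   -0.02   -0.05]
  [ -0.12   -0.10   -0.06    0.93   -0.11]
  [ -0.05   -0.03   -0.10   -0.01    0.88]
Leontief inverse L = M⁻¹:
  [  1.1209    0.1073    0.0639    0.1840    0.0631]
  [  0.0676    1.0652    0.0266    0.0242    0.1150]
  [  0.0215    0.0602    1.0201    0.0268    0.0680]
  [  0.1616    0.1383    0.0913    1.1065    0.1613]
  [  0.0703    0.0508    0.1215    0.0269    1.1534]
Total output x = L · d:
  x_0 = 1.1209·79 + 0.1073·78 + 0.0639·7 + 0.1840·80 + 0.0631·32 = 114.1085
  x_1 = 0.0676·79 + 1.0652·78 + 0.0266·7 + 0.0242·80 + 0.1150·32 = 94.2224
  x_2 = 0.0215·79 + 0.0602·78 + 1.0201·7 + 0.0268·80 + 0.0680·32 = 17.8597
  x_3 = 0.1616·79 + 0.1383·78 + 0.0913·7 + 1.1065·80 + 0.1613·32 = 117.8752
  x_4 = 0.0703·79 + 0.0508·78 + 0.1215·7 + 0.0269·80 + 1.1534·32 = 49.4282
Output multipliers (column sums of L):
  Finance: 1.4419
  Healthcare: 1.4219
  Electronics: 1.3233
  Agriculture: 1.3684
  Services: 1.5608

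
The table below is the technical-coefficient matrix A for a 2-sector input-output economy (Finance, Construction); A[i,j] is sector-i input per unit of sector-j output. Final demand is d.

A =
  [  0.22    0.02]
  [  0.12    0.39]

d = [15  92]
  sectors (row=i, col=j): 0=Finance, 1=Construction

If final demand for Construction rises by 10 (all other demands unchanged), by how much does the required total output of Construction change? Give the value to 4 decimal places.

16.4766

Form M = I − A:
  [  0.78   -0.02]
  [ -0.12    0.61]
Leontief inverse L = M⁻¹:
  [  1.2886    0.0422]
  [  0.2535    1.6477]
Total output x = L · d:
  x_0 = 1.2886·15 + 0.0422·92 = 23.2150
  x_1 = 0.2535·15 + 1.6477·92 = 155.3866
Δx_1 = L[1,1] · Δd_1 = 1.6477 · 10 = 16.4766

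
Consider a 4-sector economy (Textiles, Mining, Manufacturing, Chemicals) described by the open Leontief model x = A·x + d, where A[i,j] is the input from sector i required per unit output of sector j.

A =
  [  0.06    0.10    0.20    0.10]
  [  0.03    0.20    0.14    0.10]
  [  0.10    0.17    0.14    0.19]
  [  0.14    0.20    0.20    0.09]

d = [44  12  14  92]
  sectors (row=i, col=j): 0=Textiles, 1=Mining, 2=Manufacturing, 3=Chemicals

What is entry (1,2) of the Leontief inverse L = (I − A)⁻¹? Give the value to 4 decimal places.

Form M = I − A:
  [  0.94   -0.10   -0.20   -0.10]
  [ -0.03    0.80   -0.14   -0.10]
  [ -0.10   -0.17    0.86   -0.19]
  [ -0.14   -0.20   -0.20    0.91]
Leontief inverse L = M⁻¹:
  [  1.1464    0.2794    0.3663    0.2332]
  [  0.1105    1.3854    0.3042    0.2279]
  [  0.2097    0.4027    1.3587    0.3510]
  [  0.2468    0.4360    0.4218    1.2620]
Total output x = L · d:
  x_0 = 1.1464·44 + 0.2794·12 + 0.3663·14 + 0.2332·92 = 80.3783
  x_1 = 0.1105·44 + 1.3854·12 + 0.3042·14 + 0.2279·92 = 46.7164
  x_2 = 0.2097·44 + 0.4027·12 + 1.3587·14 + 0.3510·92 = 65.3703
  x_3 = 0.2468·44 + 0.4360·12 + 0.4218·14 + 1.2620·92 = 138.0992

L[1,2] = 0.3042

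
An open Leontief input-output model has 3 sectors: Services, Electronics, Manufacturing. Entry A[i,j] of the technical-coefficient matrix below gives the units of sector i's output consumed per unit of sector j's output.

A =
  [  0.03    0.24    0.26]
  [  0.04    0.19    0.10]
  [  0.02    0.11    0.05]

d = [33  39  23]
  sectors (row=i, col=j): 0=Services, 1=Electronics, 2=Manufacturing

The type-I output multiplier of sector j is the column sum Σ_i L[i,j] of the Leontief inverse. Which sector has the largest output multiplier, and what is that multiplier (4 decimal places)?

Electronics (1.7819)

Form M = I − A:
  [  0.97   -0.24   -0.26]
  [ -0.04    0.81   -0.10]
  [ -0.02   -0.11    0.95]
Leontief inverse L = M⁻¹:
  [  1.0523    0.3560    0.3255]
  [  0.0555    1.2712    0.1490]
  [  0.0286    0.1547    1.0767]
Total output x = L · d:
  x_0 = 1.0523·33 + 0.3560·39 + 0.3255·23 = 56.0964
  x_1 = 0.0555·33 + 1.2712·39 + 0.1490·23 = 54.8370
  x_2 = 0.0286·33 + 0.1547·39 + 1.0767·23 = 31.7411
Output multipliers (column sums of L):
  Services: 1.1364
  Electronics: 1.7819
  Manufacturing: 1.5512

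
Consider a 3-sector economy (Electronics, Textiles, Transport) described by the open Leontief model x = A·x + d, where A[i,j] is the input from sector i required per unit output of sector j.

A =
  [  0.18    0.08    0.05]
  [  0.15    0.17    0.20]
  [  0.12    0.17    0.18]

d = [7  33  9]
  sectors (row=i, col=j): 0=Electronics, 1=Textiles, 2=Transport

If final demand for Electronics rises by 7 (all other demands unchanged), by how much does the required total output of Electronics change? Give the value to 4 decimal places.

8.8368

Form M = I − A:
  [  0.82   -0.08   -0.05]
  [ -0.15    0.83   -0.20]
  [ -0.12   -0.17    0.82]
Leontief inverse L = M⁻¹:
  [  1.2624    0.1447    0.1123]
  [  0.2870    1.3011    0.3348]
  [  0.2442    0.2909    1.3054]
Total output x = L · d:
  x_0 = 1.2624·7 + 0.1447·33 + 0.1123·9 = 14.6213
  x_1 = 0.2870·7 + 1.3011·33 + 0.3348·9 = 47.9575
  x_2 = 0.2442·7 + 0.2909·33 + 1.3054·9 = 23.0577
Δx_0 = L[0,0] · Δd_0 = 1.2624 · 7 = 8.8368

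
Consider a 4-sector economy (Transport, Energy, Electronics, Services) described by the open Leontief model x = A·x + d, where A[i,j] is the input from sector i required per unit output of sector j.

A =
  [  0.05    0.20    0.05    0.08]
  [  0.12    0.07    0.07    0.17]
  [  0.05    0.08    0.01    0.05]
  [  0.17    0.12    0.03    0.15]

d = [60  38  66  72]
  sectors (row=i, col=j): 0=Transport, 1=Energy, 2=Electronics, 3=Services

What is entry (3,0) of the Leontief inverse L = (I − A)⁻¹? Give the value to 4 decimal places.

Form M = I − A:
  [  0.95   -0.20   -0.05   -0.08]
  [ -0.12    0.93   -0.07   -0.17]
  [ -0.05   -0.08    0.99   -0.05]
  [ -0.17   -0.12   -0.03    0.85]
Leontief inverse L = M⁻¹:
  [  1.1202    0.2690    0.0806    0.1640]
  [  0.1976    1.1594    0.0997    0.2563]
  [  0.0854    0.1185    1.0256    0.0921]
  [  0.2549    0.2217    0.0664    1.2487]
Total output x = L · d:
  x_0 = 1.1202·60 + 0.2690·38 + 0.0806·66 + 0.1640·72 = 94.5558
  x_1 = 0.1976·60 + 1.1594·38 + 0.0997·66 + 0.2563·72 = 80.9507
  x_2 = 0.0854·60 + 0.1185·38 + 1.0256·66 + 0.0921·72 = 83.9437
  x_3 = 0.2549·60 + 0.2217·38 + 0.0664·66 + 1.2487·72 = 118.0081

L[3,0] = 0.2549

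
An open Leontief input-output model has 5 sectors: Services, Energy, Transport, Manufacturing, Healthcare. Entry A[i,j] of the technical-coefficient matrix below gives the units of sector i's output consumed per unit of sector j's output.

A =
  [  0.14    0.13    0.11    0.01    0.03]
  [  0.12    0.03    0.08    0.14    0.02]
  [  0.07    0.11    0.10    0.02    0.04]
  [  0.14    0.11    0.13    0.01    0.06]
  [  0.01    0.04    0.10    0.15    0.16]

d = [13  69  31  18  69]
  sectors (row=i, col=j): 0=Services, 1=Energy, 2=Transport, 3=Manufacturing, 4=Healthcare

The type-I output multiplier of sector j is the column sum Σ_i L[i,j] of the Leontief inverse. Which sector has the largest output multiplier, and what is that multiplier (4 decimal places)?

Transport (1.8754)

Form M = I − A:
  [  0.86   -0.13   -0.11   -0.01   -0.03]
  [ -0.12    0.97   -0.08   -0.14   -0.02]
  [ -0.07   -0.11    0.90   -0.02   -0.04]
  [ -0.14   -0.11   -0.13    0.99   -0.06]
  [ -0.01   -0.04   -0.10   -0.15    0.84]
Leontief inverse L = M⁻¹:
  [  1.2133    0.1913    0.1795    0.0521    0.0602]
  [  0.1930    1.0951    0.1510    0.1678    0.0521]
  [  0.1261    0.1573    1.1562    0.0571    0.0674]
  [  0.2142    0.1757    0.2051    1.0560    0.0970]
  [  0.0769    0.1045    0.1836    0.2040    1.2190]
Total output x = L · d:
  x_0 = 1.2133·13 + 0.1913·69 + 0.1795·31 + 0.0521·18 + 0.0602·69 = 39.6272
  x_1 = 0.1930·13 + 1.0951·69 + 0.1510·31 + 0.1678·18 + 0.0521·69 = 89.3669
  x_2 = 0.1261·13 + 0.1573·69 + 1.1562·31 + 0.0571·18 + 0.0674·69 = 54.0124
  x_3 = 0.2142·13 + 0.1757·69 + 0.2051·31 + 1.0560·18 + 0.0970·69 = 46.9708
  x_4 = 0.0769·13 + 0.1045·69 + 0.1836·31 + 0.2040·18 + 1.2190·69 = 101.6879
Output multipliers (column sums of L):
  Services: 1.8236
  Energy: 1.7240
  Transport: 1.8754
  Manufacturing: 1.5368
  Healthcare: 1.4957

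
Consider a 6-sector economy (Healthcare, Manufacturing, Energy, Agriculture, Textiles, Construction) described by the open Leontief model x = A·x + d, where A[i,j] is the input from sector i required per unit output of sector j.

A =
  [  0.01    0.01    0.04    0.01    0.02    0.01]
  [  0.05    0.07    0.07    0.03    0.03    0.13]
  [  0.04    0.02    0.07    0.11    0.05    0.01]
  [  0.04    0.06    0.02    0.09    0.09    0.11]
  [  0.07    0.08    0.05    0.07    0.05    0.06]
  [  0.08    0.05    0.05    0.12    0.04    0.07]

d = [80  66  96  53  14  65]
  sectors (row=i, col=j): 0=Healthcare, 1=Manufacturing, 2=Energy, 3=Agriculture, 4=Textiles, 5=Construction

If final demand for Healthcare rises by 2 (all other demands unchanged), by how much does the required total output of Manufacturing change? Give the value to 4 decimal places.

Form M = I − A:
  [  0.99   -0.01   -0.04   -0.01   -0.02   -0.01]
  [ -0.05    0.93   -0.07   -0.03   -0.03   -0.13]
  [ -0.04   -0.02    0.93   -0.11   -0.05   -0.01]
  [ -0.04   -0.06   -0.02    0.91   -0.09   -0.11]
  [ -0.07   -0.08   -0.05   -0.07    0.95   -0.06]
  [ -0.08   -0.05   -0.05   -0.12   -0.04    0.93]
Leontief inverse L = M⁻¹:
  [  1.0172    0.0167    0.0479    0.0220    0.0273    0.0182]
  [  0.0800    1.0970    0.0997    0.0755    0.0558    0.1678]
  [  0.0606    0.0421    1.0904    0.1450    0.0754    0.0403]
  [  0.0741    0.0943    0.0498    1.1389    0.1217    0.1571]
  [  0.0972    0.1078    0.0779    0.1100    1.0768    0.0994]
  [  0.1088    0.0795    0.0779    0.1654    0.0714    1.1126]
Total output x = L · d:
  x_0 = 1.0172·80 + 0.0167·66 + 0.0479·96 + 0.0220·53 + 0.0273·14 + 0.0182·65 = 89.8070
  x_1 = 0.0800·80 + 1.0970·66 + 0.0997·96 + 0.0755·53 + 0.0558·14 + 0.1678·65 = 104.0549
  x_2 = 0.0606·80 + 0.0421·66 + 1.0904·96 + 0.1450·53 + 0.0754·14 + 0.0403·65 = 123.6636
  x_3 = 0.0741·80 + 0.0943·66 + 0.0498·96 + 1.1389·53 + 0.1217·14 + 0.1571·65 = 89.1990
  x_4 = 0.0972·80 + 0.1078·66 + 0.0779·96 + 0.1100·53 + 1.0768·14 + 0.0994·65 = 49.7353
  x_5 = 0.1088·80 + 0.0795·66 + 0.0779·96 + 0.1654·53 + 0.0714·14 + 1.1126·65 = 103.5094
Δx_1 = L[1,0] · Δd_0 = 0.0800 · 2 = 0.1600

0.1600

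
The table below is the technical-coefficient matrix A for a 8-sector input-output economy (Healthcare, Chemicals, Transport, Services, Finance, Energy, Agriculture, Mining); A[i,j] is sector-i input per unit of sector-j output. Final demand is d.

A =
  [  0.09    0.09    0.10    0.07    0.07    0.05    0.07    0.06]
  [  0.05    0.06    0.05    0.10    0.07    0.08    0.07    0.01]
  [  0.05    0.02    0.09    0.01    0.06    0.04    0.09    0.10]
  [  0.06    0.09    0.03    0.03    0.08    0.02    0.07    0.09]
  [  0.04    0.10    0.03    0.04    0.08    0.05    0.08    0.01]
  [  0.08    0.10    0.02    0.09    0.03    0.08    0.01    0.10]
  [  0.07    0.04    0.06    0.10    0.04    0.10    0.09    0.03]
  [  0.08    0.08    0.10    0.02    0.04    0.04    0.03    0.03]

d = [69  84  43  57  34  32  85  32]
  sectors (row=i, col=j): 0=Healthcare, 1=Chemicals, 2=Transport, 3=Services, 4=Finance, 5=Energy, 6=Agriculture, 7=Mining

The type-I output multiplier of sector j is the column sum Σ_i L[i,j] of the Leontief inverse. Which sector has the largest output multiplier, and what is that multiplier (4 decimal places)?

Chemicals (2.1316)

Form M = I − A:
  [  0.91   -0.09   -0.10   -0.07   -0.07   -0.05   -0.07   -0.06]
  [ -0.05    0.94   -0.05   -0.10   -0.07   -0.08   -0.07   -0.01]
  [ -0.05   -0.02    0.91   -0.01   -0.06   -0.04   -0.09   -0.10]
  [ -0.06   -0.09   -0.03    0.97   -0.08   -0.02   -0.07   -0.09]
  [ -0.04   -0.10   -0.03   -0.04    0.92   -0.05   -0.08   -0.01]
  [ -0.08   -0.10   -0.02   -0.09   -0.03    0.92   -0.01   -0.10]
  [ -0.07   -0.04   -0.06   -0.10   -0.04   -0.10    0.91   -0.03]
  [ -0.08   -0.08   -0.10   -0.02   -0.04   -0.04   -0.03    0.97]
Leontief inverse L = M⁻¹:
  [  1.1658    0.1728    0.1727    0.1383    0.1408    0.1180    0.1484    0.1227]
  [  0.1117    1.1311    0.1026    0.1587    0.1280    0.1365    0.1328    0.0634]
  [  0.1088    0.0810    1.1489    0.0595    0.1104    0.0927    0.1484    0.1468]
  [  0.1190    0.1561    0.0866    1.0851    0.1348    0.0746    0.1302    0.1317]
  [  0.0931    0.1611    0.0764    0.0954    1.1311    0.1030    0.1367    0.0507]
  [  0.1465    0.1764    0.0800    0.1490    0.0895    1.1361    0.0696    0.1532]
  [  0.1394    0.1165    0.1203    0.1636    0.1011    0.1617    1.1567    0.0909]
  [  0.1332    0.1366    0.1531    0.0681    0.0898    0.0882    0.0855    1.0753]
Total output x = L · d:
  x_0 = 1.1658·69 + 0.1728·84 + 0.1727·43 + 0.1383·57 + 0.1408·34 + 0.1180·32 + 0.1484·85 + 0.1227·32 = 135.3687
  x_1 = 0.1117·69 + 1.1311·84 + 0.1026·43 + 0.1587·57 + 0.1280·34 + 0.1365·32 + 0.1328·85 + 0.0634·32 = 138.2036
  x_2 = 0.1088·69 + 0.0810·84 + 1.1489·43 + 0.0595·57 + 0.1104·34 + 0.0927·32 + 0.1484·85 + 0.1468·32 = 91.1342
  x_3 = 0.1190·69 + 0.1561·84 + 0.0866·43 + 1.0851·57 + 0.1348·34 + 0.0746·32 + 0.1302·85 + 0.1317·32 = 109.1472
  x_4 = 0.0931·69 + 0.1611·84 + 0.0764·43 + 0.0954·57 + 1.1311·34 + 0.1030·32 + 0.1367·85 + 0.0507·32 = 83.6683
  x_5 = 0.1465·69 + 0.1764·84 + 0.0800·43 + 0.1490·57 + 0.0895·34 + 1.1361·32 + 0.0696·85 + 0.1532·32 = 87.0779
  x_6 = 0.1394·69 + 0.1165·84 + 0.1203·43 + 0.1636·57 + 0.1011·34 + 0.1617·32 + 1.1567·85 + 0.0909·32 = 143.7382
  x_7 = 0.1332·69 + 0.1366·84 + 0.1531·43 + 0.0681·57 + 0.0898·34 + 0.0882·32 + 0.0855·85 + 1.0753·32 = 78.6847
Output multipliers (column sums of L):
  Healthcare: 2.0175
  Chemicals: 2.1316
  Transport: 1.9404
  Services: 1.9178
  Finance: 1.9253
  Energy: 1.9107
  Agriculture: 2.0082
  Mining: 1.8346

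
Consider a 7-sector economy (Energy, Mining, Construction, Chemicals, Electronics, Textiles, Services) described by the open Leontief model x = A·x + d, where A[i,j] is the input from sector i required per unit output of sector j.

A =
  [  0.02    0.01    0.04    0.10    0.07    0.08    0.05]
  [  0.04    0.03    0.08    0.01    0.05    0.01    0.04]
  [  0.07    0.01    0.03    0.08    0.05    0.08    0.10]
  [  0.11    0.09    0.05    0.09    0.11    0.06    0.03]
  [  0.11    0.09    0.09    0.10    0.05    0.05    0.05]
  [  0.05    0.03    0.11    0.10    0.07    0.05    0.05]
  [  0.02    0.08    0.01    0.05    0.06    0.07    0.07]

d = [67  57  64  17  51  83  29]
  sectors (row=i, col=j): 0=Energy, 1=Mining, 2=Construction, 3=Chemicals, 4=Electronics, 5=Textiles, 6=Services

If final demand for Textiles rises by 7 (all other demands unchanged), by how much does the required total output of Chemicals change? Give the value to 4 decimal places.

0.7947

Form M = I − A:
  [  0.98   -0.01   -0.04   -0.10   -0.07   -0.08   -0.05]
  [ -0.04    0.97   -0.08   -0.01   -0.05   -0.01   -0.04]
  [ -0.07   -0.01    0.97   -0.08   -0.05   -0.08   -0.10]
  [ -0.11   -0.09   -0.05    0.91   -0.11   -0.06   -0.03]
  [ -0.11   -0.09   -0.09   -0.10    0.95   -0.05   -0.05]
  [ -0.05   -0.03   -0.11   -0.10   -0.07    0.95   -0.05]
  [ -0.02   -0.08   -0.01   -0.05   -0.06   -0.07    0.93]
Leontief inverse L = M⁻¹:
  [  1.0667    0.0480    0.0813    0.1557    0.1177    0.1195    0.0859]
  [  0.0673    1.0508    0.1039    0.0445    0.0779    0.0374    0.0676]
  [  0.1150    0.0501    1.0721    0.1401    0.1018    0.1250    0.1403]
  [  0.1710    0.1372    0.1082    1.1647    0.1738    0.1135    0.0797]
  [  0.1674    0.1340    0.1430    0.1718    1.1135    0.1045    0.1012]
  [  0.1050    0.0718    0.1562    0.1661    0.1261    1.0996    0.0968]
  [  0.0579    0.1134    0.0490    0.0949    0.1010    0.1027    1.1025]
Total output x = L · d:
  x_0 = 1.0667·67 + 0.0480·57 + 0.0813·64 + 0.1557·17 + 0.1177·51 + 0.1195·83 + 0.0859·29 = 100.4715
  x_1 = 0.0673·67 + 1.0508·57 + 0.1039·64 + 0.0445·17 + 0.0779·51 + 0.0374·83 + 0.0676·29 = 80.8467
  x_2 = 0.1150·67 + 0.0501·57 + 1.0721·64 + 0.1401·17 + 0.1018·51 + 0.1250·83 + 0.1403·29 = 101.2018
  x_3 = 0.1710·67 + 0.1372·57 + 0.1082·64 + 1.1647·17 + 0.1738·51 + 0.1135·83 + 0.0797·29 = 66.5967
  x_4 = 0.1674·67 + 0.1340·57 + 0.1430·64 + 0.1718·17 + 1.1135·51 + 0.1045·83 + 0.1012·29 = 99.3217
  x_5 = 0.1050·67 + 0.0718·57 + 0.1562·64 + 0.1661·17 + 0.1261·51 + 1.0996·83 + 0.0968·29 = 124.4531
  x_6 = 0.0579·67 + 0.1134·57 + 0.0490·64 + 0.0949·17 + 0.1010·51 + 0.1027·83 + 1.1025·29 = 60.7420
Δx_3 = L[3,5] · Δd_5 = 0.1135 · 7 = 0.7947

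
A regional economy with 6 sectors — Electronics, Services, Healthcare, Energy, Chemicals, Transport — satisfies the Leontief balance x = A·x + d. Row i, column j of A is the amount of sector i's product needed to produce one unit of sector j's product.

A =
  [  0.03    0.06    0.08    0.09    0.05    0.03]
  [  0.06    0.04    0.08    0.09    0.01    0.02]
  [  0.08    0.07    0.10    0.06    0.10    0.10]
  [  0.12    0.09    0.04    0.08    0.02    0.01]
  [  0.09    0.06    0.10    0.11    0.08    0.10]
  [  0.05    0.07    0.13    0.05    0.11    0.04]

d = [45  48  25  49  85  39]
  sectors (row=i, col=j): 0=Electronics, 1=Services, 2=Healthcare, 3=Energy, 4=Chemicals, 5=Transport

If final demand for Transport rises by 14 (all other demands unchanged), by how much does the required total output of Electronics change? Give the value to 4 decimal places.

Form M = I − A:
  [  0.97   -0.06   -0.08   -0.09   -0.05   -0.03]
  [ -0.06    0.96   -0.08   -0.09   -0.01   -0.02]
  [ -0.08   -0.07    0.90   -0.06   -0.10   -0.10]
  [ -0.12   -0.09   -0.04    0.92   -0.02   -0.01]
  [ -0.09   -0.06   -0.10   -0.11    0.92   -0.10]
  [ -0.05   -0.07   -0.13   -0.05   -0.11    0.96]
Leontief inverse L = M⁻¹:
  [  1.0753    0.0989    0.1283    0.1364    0.0835    0.0591]
  [  0.0982    1.0743    0.1205    0.1295    0.0381    0.0433]
  [  0.1436    0.1279    1.1800    0.1304    0.1580    0.1479]
  [  0.1607    0.1275    0.0859    1.1283    0.0480    0.0334]
  [  0.1583    0.1221    0.1807    0.1833    1.1381    0.1468]
  [  0.1091    0.1214    0.2004    0.1140    0.1614    1.0865]
Total output x = L · d:
  x_0 = 1.0753·45 + 0.0989·48 + 0.1283·25 + 0.1364·49 + 0.0835·85 + 0.0591·39 = 72.4290
  x_1 = 0.0982·45 + 1.0743·48 + 0.1205·25 + 0.1295·49 + 0.0381·85 + 0.0433·39 = 70.2646
  x_2 = 0.1436·45 + 0.1279·48 + 1.1800·25 + 0.1304·49 + 0.1580·85 + 0.1479·39 = 67.6887
  x_3 = 0.1607·45 + 0.1275·48 + 0.0859·25 + 1.1283·49 + 0.0480·85 + 0.0334·39 = 76.1695
  x_4 = 0.1583·45 + 0.1221·48 + 0.1807·25 + 0.1833·49 + 1.1381·85 + 0.1468·39 = 128.9401
  x_5 = 0.1091·45 + 0.1214·48 + 0.2004·25 + 0.1140·49 + 0.1614·85 + 1.0865·39 = 77.4285
Δx_0 = L[0,5] · Δd_5 = 0.0591 · 14 = 0.8280

0.8280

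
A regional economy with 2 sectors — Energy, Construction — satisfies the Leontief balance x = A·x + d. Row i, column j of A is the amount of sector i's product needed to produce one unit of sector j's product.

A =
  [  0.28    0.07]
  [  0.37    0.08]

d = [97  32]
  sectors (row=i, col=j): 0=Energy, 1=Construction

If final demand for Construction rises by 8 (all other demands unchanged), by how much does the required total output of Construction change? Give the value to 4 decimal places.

Form M = I − A:
  [  0.72   -0.07]
  [ -0.37    0.92]
Leontief inverse L = M⁻¹:
  [  1.4454    0.1100]
  [  0.5813    1.1312]
Total output x = L · d:
  x_0 = 1.4454·97 + 0.1100·32 = 143.7235
  x_1 = 0.5813·97 + 1.1312·32 = 92.5844
Δx_1 = L[1,1] · Δd_1 = 1.1312 · 8 = 9.0495

9.0495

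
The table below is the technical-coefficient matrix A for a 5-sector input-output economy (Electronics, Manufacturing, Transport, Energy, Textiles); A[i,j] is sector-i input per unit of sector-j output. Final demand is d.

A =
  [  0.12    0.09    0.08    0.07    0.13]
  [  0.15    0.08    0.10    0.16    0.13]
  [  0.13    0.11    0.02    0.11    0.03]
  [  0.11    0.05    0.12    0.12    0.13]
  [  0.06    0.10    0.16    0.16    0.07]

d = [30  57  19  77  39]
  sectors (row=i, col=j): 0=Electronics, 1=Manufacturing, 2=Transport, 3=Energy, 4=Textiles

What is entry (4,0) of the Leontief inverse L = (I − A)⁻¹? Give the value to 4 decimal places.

Form M = I − A:
  [  0.88   -0.09   -0.08   -0.07   -0.13]
  [ -0.15    0.92   -0.10   -0.16   -0.13]
  [ -0.13   -0.11    0.98   -0.11   -0.03]
  [ -0.11   -0.05   -0.12    0.88   -0.13]
  [ -0.06   -0.10   -0.16   -0.16    0.93]
Leontief inverse L = M⁻¹:
  [  1.2334    0.1778    0.1803    0.1949    0.2303]
  [  0.2927    1.1877    0.2257    0.3144    0.2582]
  [  0.2281    0.1789    1.1030    0.2107    0.1219]
  [  0.2300    0.1428    0.2248    1.2513    0.2343]
  [  0.1898    0.1945    0.2643    0.2979    1.1792]
Total output x = L · d:
  x_0 = 1.2334·30 + 0.1778·57 + 0.1803·19 + 0.1949·77 + 0.2303·39 = 74.5499
  x_1 = 0.2927·30 + 1.1877·57 + 0.2257·19 + 0.3144·77 + 0.2582·39 = 115.0475
  x_2 = 0.2281·30 + 0.1789·57 + 1.1030·19 + 0.2107·77 + 0.1219·39 = 58.9764
  x_3 = 0.2300·30 + 0.1428·57 + 0.2248·19 + 1.2513·77 + 0.2343·39 = 124.8016
  x_4 = 0.1898·30 + 0.1945·57 + 0.2643·19 + 0.2979·77 + 1.1792·39 = 90.7336

L[4,0] = 0.1898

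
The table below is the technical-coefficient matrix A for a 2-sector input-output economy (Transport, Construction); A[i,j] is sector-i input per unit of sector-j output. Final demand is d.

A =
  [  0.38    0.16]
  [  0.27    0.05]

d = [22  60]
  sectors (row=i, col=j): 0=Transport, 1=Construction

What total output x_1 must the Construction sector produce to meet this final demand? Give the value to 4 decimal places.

79.0399

Form M = I − A:
  [  0.62   -0.16]
  [ -0.27    0.95]
Leontief inverse L = M⁻¹:
  [  1.7406    0.2931]
  [  0.4947    1.1359]
Total output x = L · d:
  x_0 = 1.7406·22 + 0.2931·60 = 55.8813
  x_1 = 0.4947·22 + 1.1359·60 = 79.0399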